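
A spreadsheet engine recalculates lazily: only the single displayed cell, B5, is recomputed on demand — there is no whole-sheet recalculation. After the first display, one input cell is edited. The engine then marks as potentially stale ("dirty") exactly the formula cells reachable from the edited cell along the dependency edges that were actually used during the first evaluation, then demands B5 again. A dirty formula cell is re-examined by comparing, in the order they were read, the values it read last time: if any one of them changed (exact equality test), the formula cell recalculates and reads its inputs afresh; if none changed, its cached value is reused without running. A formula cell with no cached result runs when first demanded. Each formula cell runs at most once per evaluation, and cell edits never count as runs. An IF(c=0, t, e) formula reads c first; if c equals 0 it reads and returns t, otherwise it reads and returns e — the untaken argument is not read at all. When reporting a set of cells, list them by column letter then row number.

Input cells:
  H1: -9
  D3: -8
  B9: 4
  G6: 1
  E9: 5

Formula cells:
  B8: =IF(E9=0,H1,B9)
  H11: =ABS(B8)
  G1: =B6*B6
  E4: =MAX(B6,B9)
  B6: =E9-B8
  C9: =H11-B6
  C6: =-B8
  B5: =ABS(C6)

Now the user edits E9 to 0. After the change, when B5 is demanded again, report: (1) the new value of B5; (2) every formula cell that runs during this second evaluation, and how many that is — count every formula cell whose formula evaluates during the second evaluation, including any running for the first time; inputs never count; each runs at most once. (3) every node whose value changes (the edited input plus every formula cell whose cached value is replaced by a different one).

New value of B5: 9.
Formula cells that run: B5, B8, C6 — 3 in total.
Values that change: B5, B8, C6, E9.

First evaluation (everything demanded from the output):
  B8 = IF(E9=0: E9=5 -> else branch B9) = 4
  C6 = -(4) = -4
  B5 = ABS(-4) = 4

Propagation after the edit:
  B8: runs — E9 5->0; result -9.
  C6: runs — B8 4->-9; result 9.
  B5: runs — C6 -4->9; result 9.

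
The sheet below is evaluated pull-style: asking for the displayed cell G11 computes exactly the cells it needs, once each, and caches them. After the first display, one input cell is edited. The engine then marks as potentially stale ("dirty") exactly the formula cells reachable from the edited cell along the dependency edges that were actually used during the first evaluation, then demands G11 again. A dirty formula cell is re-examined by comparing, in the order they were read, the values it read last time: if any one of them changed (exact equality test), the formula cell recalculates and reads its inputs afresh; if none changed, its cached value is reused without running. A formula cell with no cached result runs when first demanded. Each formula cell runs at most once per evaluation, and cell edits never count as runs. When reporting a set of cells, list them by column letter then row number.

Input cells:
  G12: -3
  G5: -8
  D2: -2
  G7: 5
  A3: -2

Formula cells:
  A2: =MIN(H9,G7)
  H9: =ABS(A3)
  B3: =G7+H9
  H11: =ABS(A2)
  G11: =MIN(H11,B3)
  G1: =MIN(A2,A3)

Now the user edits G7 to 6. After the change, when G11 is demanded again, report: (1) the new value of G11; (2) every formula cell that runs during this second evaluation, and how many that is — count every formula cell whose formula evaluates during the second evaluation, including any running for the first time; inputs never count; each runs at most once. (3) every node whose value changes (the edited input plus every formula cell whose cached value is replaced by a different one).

First demand of the output computes:
  H9 = ABS(-2) = 2
  A2 = MIN(2, 5) = 2
  B3 = 5 + 2 = 7
  H11 = ABS(2) = 2
  G11 = MIN(2, 7) = 2

After the edit, cleaning proceeds:
  A2: a read changed (G7 5->6) — executes, giving 2 — identical to its old value.
  B3: a read changed (G7 5->6) — executes, giving 8.
  H11: dirty, but its reads are unchanged (A2 unchanged); cached 2 stands.
  G11: a read changed (B3 7->8) — executes, giving 2 — identical to its old value.

Note where the cutoff bites: H11 is checked, finds nothing changed, and keeps its cache.

Demanding G11 again yields 2.
3 formula cells run: A2, B3, G11.
The nodes whose values change: B3, G7.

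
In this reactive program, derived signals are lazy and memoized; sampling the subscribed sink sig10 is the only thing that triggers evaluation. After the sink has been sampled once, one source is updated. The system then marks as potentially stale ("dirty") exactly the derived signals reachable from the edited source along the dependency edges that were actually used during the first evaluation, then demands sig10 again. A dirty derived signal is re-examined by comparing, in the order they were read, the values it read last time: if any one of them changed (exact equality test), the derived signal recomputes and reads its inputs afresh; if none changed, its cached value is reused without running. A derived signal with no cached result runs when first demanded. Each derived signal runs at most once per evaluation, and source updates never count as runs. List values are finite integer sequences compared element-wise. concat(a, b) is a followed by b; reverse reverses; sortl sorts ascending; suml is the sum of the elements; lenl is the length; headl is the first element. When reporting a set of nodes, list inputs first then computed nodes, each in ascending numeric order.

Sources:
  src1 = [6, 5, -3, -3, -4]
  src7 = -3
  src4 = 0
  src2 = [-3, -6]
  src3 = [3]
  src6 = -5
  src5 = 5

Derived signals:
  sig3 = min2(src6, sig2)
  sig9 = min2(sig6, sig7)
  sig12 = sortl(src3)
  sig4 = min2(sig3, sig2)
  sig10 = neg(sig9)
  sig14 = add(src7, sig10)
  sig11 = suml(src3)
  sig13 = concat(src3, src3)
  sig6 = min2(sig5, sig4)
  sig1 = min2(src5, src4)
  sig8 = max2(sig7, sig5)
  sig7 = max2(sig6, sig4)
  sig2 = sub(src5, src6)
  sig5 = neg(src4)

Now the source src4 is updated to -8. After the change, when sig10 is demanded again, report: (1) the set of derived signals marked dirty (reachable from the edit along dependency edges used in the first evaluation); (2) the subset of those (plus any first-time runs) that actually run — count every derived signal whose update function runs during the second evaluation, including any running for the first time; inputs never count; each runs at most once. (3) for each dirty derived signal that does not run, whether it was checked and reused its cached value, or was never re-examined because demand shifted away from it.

The edit dirties: sig5, sig6, sig7, sig9, sig10.
2 derived signals run: sig5, sig6.
Cache hits after checking: sig7, sig9, sig10.
Note the absorption at sig6: it re-runs yet its value is the same, leaving the output's value untouched.

First demand of the output computes:
  sig2 = sub(5, -5) = 10
  sig3 = min2(-5, 10) = -5
  sig4 = min2(-5, 10) = -5
  sig5 = neg(0) = 0
  sig6 = min2(0, -5) = -5
  sig7 = max2(-5, -5) = -5
  sig9 = min2(-5, -5) = -5
  sig10 = neg(-5) = 5

After the edit, cleaning proceeds:
  sig5: a read changed (src4 0->-8) — executes, giving 8.
  sig6: a read changed (sig5 0->8) — executes, giving -5 — identical to its old value.
  sig7: dirty, but its reads are unchanged (sig6 unchanged, sig4 unchanged); cached -5 stands.
  sig9: dirty, but its reads are unchanged (sig6 unchanged, sig7 unchanged); cached -5 stands.
  sig10: dirty, but its reads are unchanged (sig9 unchanged); cached 5 stands.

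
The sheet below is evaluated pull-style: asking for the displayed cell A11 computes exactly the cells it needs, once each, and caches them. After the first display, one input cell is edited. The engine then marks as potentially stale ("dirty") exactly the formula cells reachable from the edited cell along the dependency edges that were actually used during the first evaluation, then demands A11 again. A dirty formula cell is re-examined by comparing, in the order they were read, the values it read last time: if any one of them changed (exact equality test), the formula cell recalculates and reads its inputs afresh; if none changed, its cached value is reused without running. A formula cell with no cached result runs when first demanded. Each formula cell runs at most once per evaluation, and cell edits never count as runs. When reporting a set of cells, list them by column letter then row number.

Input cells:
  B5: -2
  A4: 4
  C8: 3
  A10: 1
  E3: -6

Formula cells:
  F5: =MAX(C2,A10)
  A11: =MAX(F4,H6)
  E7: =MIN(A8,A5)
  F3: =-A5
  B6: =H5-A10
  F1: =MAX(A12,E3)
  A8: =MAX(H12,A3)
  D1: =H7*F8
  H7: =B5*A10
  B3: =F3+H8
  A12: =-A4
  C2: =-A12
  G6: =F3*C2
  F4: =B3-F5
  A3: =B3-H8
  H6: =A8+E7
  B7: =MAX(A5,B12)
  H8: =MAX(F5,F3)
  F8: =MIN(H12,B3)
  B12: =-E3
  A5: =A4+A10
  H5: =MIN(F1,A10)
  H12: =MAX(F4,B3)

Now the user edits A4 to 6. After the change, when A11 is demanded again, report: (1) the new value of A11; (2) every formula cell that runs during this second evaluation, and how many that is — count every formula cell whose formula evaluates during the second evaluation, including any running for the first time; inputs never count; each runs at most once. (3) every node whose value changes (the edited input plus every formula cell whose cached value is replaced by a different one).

First demand of the output computes:
  A5 = 4 + 1 = 5
  A12 = -(4) = -4
  C2 = -(-4) = 4
  F3 = -(5) = -5
  F5 = MAX(4, 1) = 4
  H8 = MAX(4, -5) = 4
  B3 = -5 + 4 = -1
  A3 = -1 - 4 = -5
  F4 = -1 - 4 = -5
  H12 = MAX(-5, -1) = -1
  A8 = MAX(-1, -5) = -1
  E7 = MIN(-1, 5) = -1
  H6 = -1 + -1 = -2
  A11 = MAX(-5, -2) = -2

After the edit, cleaning proceeds:
  A5: a read changed (A4 4->6) — executes, giving 7.
  A12: a read changed (A4 4->6) — executes, giving -6.
  C2: a read changed (A12 -4->-6) — executes, giving 6.
  F3: a read changed (A5 5->7) — executes, giving -7.
  F5: a read changed (C2 4->6) — executes, giving 6.
  H8: a read changed (F5 4->6; F3 -5->-7) — executes, giving 6.
  B3: a read changed (F3 -5->-7; H8 4->6) — executes, giving -1 — identical to its old value.
  A3: a read changed (H8 4->6) — executes, giving -7.
  F4: a read changed (F5 4->6) — executes, giving -7.
  H12: a read changed (F4 -5->-7) — executes, giving -1 — identical to its old value.
  A8: a read changed (A3 -5->-7) — executes, giving -1 — identical to its old value.
  E7: a read changed (A5 5->7) — executes, giving -1 — identical to its old value.
  H6: dirty, but its reads are unchanged (A8 unchanged, E7 unchanged); cached -2 stands.
  A11: a read changed (F4 -5->-7) — executes, giving -2 — identical to its old value.

Note where the cutoff bites: H6 is checked, finds nothing changed, and keeps its cache.

Demanding A11 again yields -2.
13 formula cells run: A3, A5, A8, A11, A12, B3, C2, E7, F3, F4, F5, H8, H12.
The nodes whose values change: A3, A4, A5, A12, C2, F3, F4, F5, H8.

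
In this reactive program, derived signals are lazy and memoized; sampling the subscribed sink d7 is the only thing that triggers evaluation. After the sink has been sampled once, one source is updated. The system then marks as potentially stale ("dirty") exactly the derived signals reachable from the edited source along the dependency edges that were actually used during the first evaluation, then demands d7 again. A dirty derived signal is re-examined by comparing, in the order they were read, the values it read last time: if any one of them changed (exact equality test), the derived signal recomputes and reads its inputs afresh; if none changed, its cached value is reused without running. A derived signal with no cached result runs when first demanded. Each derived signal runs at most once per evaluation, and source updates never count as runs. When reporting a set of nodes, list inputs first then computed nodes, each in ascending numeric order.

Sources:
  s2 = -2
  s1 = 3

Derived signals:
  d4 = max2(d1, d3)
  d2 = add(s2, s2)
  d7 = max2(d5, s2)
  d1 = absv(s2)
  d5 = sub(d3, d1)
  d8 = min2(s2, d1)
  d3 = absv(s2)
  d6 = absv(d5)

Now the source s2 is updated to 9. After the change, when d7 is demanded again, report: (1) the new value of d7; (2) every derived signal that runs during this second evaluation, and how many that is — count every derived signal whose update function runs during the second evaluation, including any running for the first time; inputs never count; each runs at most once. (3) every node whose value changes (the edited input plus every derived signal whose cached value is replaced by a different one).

First demand of the output computes:
  d1 = absv(-2) = 2
  d3 = absv(-2) = 2
  d5 = sub(2, 2) = 0
  d7 = max2(0, -2) = 0

After the edit, cleaning proceeds:
  d1: a read changed (s2 -2->9) — executes, giving 9.
  d3: a read changed (s2 -2->9) — executes, giving 9.
  d5: a read changed (d3 2->9; d1 2->9) — executes, giving 0 — identical to its old value.
  d7: a read changed (s2 -2->9) — executes, giving 9.

Demanding d7 again yields 9.
4 derived signals run: d1, d3, d5, d7.
The nodes whose values change: s2, d1, d3, d7.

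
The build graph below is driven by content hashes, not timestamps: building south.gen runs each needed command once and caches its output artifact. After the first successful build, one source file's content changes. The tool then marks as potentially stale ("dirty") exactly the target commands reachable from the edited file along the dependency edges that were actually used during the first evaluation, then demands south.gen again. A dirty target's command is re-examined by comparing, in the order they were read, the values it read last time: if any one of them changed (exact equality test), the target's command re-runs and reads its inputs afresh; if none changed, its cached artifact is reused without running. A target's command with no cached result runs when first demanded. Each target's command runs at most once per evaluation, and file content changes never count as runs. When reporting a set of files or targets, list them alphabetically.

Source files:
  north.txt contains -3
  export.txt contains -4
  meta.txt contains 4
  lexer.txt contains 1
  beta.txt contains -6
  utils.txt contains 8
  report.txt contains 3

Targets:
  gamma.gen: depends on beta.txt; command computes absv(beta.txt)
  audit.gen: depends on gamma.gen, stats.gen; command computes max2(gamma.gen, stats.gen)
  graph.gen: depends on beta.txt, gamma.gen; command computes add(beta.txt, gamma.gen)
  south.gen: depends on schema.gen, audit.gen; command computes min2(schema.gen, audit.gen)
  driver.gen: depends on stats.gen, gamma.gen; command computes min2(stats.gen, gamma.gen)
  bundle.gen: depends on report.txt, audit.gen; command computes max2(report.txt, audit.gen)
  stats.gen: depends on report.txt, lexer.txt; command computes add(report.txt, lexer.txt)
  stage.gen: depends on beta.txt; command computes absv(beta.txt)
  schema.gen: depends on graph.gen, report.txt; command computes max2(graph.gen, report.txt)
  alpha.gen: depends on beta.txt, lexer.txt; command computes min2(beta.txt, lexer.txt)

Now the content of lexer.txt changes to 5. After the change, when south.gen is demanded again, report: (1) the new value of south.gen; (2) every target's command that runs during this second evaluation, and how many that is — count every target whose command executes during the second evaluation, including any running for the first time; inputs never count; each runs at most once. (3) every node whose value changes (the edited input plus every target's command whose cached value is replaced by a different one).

Initial pass — values computed on the first demand:
  gamma.gen = absv(-6) = 6
  graph.gen = add(-6, 6) = 0
  schema.gen = max2(0, 3) = 3
  stats.gen = add(3, 1) = 4
  audit.gen = max2(6, 4) = 6
  south.gen = min2(3, 6) = 3

Second demand — change propagation:
  stats.gen: re-runs because lexer.txt 1->5; new result 8.
  audit.gen: re-runs because stats.gen 4->8; new result 8.
  south.gen: re-runs because audit.gen 6->8; new result 3 (unchanged).

south.gen now evaluates to 3.
Run set: audit.gen, south.gen, stats.gen (3 run).
Changed values: audit.gen, lexer.txt, stats.gen.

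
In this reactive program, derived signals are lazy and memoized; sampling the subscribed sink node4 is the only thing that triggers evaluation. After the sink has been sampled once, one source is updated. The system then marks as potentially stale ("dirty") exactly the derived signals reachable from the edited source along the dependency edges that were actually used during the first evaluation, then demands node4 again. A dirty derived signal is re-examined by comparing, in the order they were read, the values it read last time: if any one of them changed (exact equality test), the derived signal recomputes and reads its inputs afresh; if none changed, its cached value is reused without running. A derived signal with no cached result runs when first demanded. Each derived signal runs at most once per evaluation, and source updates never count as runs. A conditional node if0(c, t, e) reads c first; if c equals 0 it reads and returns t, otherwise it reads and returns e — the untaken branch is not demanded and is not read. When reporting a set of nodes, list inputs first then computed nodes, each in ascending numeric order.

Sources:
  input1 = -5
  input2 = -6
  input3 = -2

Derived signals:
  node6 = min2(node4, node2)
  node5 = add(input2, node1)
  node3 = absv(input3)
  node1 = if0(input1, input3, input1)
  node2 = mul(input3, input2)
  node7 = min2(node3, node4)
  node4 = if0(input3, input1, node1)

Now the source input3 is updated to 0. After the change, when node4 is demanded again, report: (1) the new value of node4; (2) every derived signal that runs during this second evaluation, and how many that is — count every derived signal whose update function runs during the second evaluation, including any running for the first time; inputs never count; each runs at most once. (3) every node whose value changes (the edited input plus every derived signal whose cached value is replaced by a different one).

Demanding node4 again yields -5.
1 derived signals run: node4.
The nodes whose values change: input3.

First demand of the output computes:
  node1 = if0(input1=-5 -> else branch input1) = -5
  node4 = if0(input3=-2 -> else branch node1) = -5

After the edit, cleaning proceeds:
  node4: a read changed (input3 -2->0) — executes, giving -5 — identical to its old value.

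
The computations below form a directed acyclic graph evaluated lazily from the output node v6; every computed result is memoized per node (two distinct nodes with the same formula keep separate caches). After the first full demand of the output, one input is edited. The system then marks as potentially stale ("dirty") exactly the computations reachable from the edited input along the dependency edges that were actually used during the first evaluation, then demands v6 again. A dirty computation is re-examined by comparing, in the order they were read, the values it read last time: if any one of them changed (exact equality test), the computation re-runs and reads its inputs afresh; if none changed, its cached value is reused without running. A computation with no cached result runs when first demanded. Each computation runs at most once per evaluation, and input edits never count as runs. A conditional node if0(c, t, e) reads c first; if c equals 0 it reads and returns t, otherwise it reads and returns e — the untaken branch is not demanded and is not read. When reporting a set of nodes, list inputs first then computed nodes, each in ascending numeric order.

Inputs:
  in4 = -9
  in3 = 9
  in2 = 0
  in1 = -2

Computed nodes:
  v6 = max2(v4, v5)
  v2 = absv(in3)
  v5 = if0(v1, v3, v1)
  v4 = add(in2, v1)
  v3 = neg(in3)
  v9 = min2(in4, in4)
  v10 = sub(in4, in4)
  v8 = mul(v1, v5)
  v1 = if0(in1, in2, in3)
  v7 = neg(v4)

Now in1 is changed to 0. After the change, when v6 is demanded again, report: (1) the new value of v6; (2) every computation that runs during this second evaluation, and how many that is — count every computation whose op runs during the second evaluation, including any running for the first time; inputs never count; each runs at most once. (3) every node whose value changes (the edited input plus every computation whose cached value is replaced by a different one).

Demanding v6 again yields 0.
5 computations run: v1, v3, v4, v5, v6.
The nodes whose values change: in1, v1, v4, v5, v6.
Note the branch switch — v3 had no cache and runs now for the first time.

First demand of the output computes:
  v1 = if0(in1=-2 -> else branch in3) = 9
  v4 = add(0, 9) = 9
  v5 = if0(v1=9 -> else branch v1) = 9
  v6 = max2(9, 9) = 9

After the edit, cleaning proceeds:
  v1: a read changed (in1 -2->0) — executes, giving 0.
  v3: had never run; runs now, result -9.
  v4: a read changed (v1 9->0) — executes, giving 0.
  v5: a read changed (v1 9->0; v1 9->0) — executes, giving -9.
  v6: a read changed (v4 9->0; v5 9->-9) — executes, giving 0.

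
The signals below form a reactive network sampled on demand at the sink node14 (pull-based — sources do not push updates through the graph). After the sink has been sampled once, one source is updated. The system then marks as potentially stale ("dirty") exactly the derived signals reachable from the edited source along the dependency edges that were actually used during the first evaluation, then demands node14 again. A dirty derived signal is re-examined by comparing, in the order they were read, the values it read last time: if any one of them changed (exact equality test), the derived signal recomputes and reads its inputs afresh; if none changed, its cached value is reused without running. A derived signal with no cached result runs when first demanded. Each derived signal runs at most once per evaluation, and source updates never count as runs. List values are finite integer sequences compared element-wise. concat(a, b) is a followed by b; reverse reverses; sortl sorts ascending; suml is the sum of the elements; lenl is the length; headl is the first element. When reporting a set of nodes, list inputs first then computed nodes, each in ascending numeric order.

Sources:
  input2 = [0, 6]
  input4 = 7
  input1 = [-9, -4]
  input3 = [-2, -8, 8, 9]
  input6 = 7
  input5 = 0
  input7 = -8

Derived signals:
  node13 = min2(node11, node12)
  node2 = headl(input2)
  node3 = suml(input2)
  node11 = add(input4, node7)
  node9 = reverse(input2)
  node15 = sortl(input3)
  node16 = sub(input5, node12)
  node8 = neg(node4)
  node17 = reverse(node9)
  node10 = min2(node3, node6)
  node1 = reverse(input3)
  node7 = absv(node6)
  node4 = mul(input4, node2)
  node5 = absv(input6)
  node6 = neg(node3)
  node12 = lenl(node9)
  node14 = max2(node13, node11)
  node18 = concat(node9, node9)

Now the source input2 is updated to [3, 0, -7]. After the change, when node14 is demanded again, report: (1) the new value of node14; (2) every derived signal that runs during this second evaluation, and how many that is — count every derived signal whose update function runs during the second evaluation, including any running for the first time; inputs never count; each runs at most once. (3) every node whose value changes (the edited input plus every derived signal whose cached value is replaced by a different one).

Initial pass — values computed on the first demand:
  node3 = suml([0, 6]) = 6
  node6 = neg(6) = -6
  node7 = absv(-6) = 6
  node9 = reverse([0, 6]) = [6, 0]
  node11 = add(7, 6) = 13
  node12 = lenl([6, 0]) = 2
  node13 = min2(13, 2) = 2
  node14 = max2(2, 13) = 13

Second demand — change propagation:
  node3: re-runs because input2 [0, 6]->[3, 0, -7]; new result -4.
  node6: re-runs because node3 6->-4; new result 4.
  node7: re-runs because node6 -6->4; new result 4.
  node9: re-runs because input2 [0, 6]->[3, 0, -7]; new result [-7, 0, 3].
  node11: re-runs because node7 6->4; new result 11.
  node12: re-runs because node9 [6, 0]->[-7, 0, 3]; new result 3.
  node13: re-runs because node11 13->11; node12 2->3; new result 3.
  node14: re-runs because node13 2->3; node11 13->11; new result 11.

node14 now evaluates to 11.
Run set: node3, node6, node7, node9, node11, node12, node13, node14 (8 run).
Changed values: input2, node3, node6, node7, node9, node11, node12, node13, node14.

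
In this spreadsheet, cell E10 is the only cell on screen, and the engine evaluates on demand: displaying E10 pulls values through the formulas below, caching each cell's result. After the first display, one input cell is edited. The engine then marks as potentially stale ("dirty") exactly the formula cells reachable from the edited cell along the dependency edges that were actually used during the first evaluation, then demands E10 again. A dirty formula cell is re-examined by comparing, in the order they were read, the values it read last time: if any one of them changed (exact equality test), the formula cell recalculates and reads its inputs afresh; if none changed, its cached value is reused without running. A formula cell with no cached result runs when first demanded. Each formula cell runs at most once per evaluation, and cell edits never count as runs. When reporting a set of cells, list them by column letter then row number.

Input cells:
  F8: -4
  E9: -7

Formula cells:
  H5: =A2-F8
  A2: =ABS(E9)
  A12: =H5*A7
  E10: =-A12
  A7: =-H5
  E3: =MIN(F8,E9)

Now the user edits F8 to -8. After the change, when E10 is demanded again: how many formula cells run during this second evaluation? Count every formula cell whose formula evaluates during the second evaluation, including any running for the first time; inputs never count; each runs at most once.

Initial pass — values computed on the first demand:
  A2 = ABS(-7) = 7
  H5 = 7 - -4 = 11
  A7 = -(11) = -11
  A12 = 11 * -11 = -121
  E10 = -(-121) = 121

Second demand — change propagation:
  H5: re-runs because F8 -4->-8; new result 15.
  A7: re-runs because H5 11->15; new result -15.
  A12: re-runs because H5 11->15; A7 -11->-15; new result -225.
  E10: re-runs because A12 -121->-225; new result 225.

Run set: A7, A12, E10, H5 (4 run).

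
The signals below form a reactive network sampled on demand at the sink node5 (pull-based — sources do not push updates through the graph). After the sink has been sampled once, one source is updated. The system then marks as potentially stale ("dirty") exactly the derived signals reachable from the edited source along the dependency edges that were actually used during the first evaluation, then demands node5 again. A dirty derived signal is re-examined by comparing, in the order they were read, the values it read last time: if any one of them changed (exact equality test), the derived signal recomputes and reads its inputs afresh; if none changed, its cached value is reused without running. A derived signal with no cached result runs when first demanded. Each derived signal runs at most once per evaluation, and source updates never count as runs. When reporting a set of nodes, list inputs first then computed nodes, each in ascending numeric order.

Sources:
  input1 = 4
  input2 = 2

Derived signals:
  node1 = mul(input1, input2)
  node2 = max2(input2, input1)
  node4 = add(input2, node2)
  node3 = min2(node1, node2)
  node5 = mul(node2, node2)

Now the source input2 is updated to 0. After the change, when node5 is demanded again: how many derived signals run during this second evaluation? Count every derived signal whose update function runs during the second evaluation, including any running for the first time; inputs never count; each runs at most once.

Run set: node2 (1 run).
The important point: node2 recomputes to an identical value, and the output ends up unchanged.

Initial pass — values computed on the first demand:
  node2 = max2(2, 4) = 4
  node5 = mul(4, 4) = 16

Second demand — change propagation:
  node2: re-runs because input2 2->0; new result 4 (unchanged).
  node5: re-examined; everything it read last time is the same (node2 unchanged, node2 unchanged) — cache 16 kept, no run.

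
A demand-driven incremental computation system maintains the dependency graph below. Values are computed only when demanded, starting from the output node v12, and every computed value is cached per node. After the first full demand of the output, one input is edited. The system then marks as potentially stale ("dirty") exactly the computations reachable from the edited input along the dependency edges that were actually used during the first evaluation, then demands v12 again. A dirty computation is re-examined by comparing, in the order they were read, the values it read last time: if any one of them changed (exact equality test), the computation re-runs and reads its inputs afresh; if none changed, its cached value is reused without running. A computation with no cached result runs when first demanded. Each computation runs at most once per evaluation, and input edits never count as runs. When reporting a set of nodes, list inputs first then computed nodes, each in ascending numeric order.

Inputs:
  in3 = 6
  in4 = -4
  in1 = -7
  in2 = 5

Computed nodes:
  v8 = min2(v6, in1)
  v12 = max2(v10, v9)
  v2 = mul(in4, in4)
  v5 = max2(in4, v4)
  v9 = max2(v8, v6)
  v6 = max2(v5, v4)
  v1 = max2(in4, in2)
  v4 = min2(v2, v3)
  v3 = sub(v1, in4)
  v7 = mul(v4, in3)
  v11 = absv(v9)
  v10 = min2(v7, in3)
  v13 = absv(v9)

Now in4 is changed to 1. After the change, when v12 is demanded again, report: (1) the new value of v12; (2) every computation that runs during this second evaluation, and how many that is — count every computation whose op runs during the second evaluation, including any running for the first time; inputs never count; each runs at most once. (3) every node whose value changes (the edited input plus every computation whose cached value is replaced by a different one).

First evaluation (everything demanded from the output):
  v1 = max2(-4, 5) = 5
  v2 = mul(-4, -4) = 16
  v3 = sub(5, -4) = 9
  v4 = min2(16, 9) = 9
  v5 = max2(-4, 9) = 9
  v6 = max2(9, 9) = 9
  v7 = mul(9, 6) = 54
  v8 = min2(9, -7) = -7
  v9 = max2(-7, 9) = 9
  v10 = min2(54, 6) = 6
  v12 = max2(6, 9) = 9

Propagation after the edit:
  v1: runs — in4 -4->1; result 5 (same value as before).
  v2: runs — in4 -4->1; in4 -4->1; result 1.
  v3: runs — in4 -4->1; result 4.
  v4: runs — v2 16->1; v3 9->4; result 1.
  v5: runs — in4 -4->1; v4 9->1; result 1.
  v6: runs — v5 9->1; v4 9->1; result 1.
  v7: runs — v4 9->1; result 6.
  v8: runs — v6 9->1; result -7 (same value as before).
  v9: runs — v6 9->1; result 1.
  v10: runs — v7 54->6; result 6 (same value as before).
  v12: runs — v9 9->1; result 6.

New value of v12: 6.
Computations that run: v1, v2, v3, v4, v5, v6, v7, v8, v9, v10, v12 — 11 in total.
Values that change: in4, v2, v3, v4, v5, v6, v7, v9, v12.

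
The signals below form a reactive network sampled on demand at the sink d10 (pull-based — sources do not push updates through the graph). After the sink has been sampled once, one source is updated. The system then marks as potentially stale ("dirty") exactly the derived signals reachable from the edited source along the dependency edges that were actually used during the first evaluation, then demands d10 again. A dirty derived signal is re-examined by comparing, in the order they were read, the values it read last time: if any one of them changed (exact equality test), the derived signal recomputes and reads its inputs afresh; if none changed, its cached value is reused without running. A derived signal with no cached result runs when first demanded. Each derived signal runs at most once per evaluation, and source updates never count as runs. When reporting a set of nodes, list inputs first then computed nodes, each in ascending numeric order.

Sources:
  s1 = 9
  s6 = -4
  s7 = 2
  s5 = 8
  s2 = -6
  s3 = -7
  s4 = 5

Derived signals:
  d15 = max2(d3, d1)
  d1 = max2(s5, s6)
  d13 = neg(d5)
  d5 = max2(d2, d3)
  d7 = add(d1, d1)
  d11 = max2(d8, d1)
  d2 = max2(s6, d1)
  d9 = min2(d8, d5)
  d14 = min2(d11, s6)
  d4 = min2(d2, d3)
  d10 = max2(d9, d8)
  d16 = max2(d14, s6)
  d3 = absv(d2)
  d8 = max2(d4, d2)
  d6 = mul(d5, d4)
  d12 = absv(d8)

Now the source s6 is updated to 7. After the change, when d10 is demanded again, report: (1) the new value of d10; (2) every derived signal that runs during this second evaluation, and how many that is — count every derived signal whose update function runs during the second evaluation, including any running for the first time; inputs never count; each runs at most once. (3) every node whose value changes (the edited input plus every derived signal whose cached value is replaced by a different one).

d10 now evaluates to 8.
Run set: d1, d2 (2 run).
Changed values: s6.
The important point: at d3 every value read last time is unchanged, so the dirty flag clears without a run.

Initial pass — values computed on the first demand:
  d1 = max2(8, -4) = 8
  d2 = max2(-4, 8) = 8
  d3 = absv(8) = 8
  d4 = min2(8, 8) = 8
  d5 = max2(8, 8) = 8
  d8 = max2(8, 8) = 8
  d9 = min2(8, 8) = 8
  d10 = max2(8, 8) = 8

Second demand — change propagation:
  d1: re-runs because s6 -4->7; new result 8 (unchanged).
  d2: re-runs because s6 -4->7; new result 8 (unchanged).
  d3: re-examined; everything it read last time is the same (d2 unchanged) — cache 8 kept, no run.
  d4: re-examined; everything it read last time is the same (d2 unchanged, d3 unchanged) — cache 8 kept, no run.
  d5: re-examined; everything it read last time is the same (d2 unchanged, d3 unchanged) — cache 8 kept, no run.
  d8: re-examined; everything it read last time is the same (d4 unchanged, d2 unchanged) — cache 8 kept, no run.
  d9: re-examined; everything it read last time is the same (d8 unchanged, d5 unchanged) — cache 8 kept, no run.
  d10: re-examined; everything it read last time is the same (d9 unchanged, d8 unchanged) — cache 8 kept, no run.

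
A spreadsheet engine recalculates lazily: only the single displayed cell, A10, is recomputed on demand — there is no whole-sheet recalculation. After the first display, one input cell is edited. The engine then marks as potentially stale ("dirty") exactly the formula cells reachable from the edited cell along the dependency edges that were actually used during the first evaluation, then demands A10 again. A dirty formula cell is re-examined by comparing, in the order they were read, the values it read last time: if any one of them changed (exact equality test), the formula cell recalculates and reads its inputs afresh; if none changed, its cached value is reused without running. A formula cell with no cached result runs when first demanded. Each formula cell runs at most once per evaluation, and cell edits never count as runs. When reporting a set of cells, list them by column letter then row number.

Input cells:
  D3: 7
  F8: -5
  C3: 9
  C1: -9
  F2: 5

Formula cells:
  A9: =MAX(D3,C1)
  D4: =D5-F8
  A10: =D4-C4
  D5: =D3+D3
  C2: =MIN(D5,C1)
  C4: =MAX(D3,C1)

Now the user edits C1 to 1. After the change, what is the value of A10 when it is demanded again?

New value of A10: 12.
Key observation: the change is absorbed at C4 — it re-runs but produces the same value, and the output's value is unchanged.

First evaluation (everything demanded from the output):
  C4 = MAX(7, -9) = 7
  D5 = 7 + 7 = 14
  D4 = 14 - -5 = 19
  A10 = 19 - 7 = 12

Propagation after the edit:
  C4: runs — C1 -9->1; result 7 (same value as before).
  A10: checked — values it read are unchanged (D4 unchanged, C4 unchanged); reused cached 12 without running.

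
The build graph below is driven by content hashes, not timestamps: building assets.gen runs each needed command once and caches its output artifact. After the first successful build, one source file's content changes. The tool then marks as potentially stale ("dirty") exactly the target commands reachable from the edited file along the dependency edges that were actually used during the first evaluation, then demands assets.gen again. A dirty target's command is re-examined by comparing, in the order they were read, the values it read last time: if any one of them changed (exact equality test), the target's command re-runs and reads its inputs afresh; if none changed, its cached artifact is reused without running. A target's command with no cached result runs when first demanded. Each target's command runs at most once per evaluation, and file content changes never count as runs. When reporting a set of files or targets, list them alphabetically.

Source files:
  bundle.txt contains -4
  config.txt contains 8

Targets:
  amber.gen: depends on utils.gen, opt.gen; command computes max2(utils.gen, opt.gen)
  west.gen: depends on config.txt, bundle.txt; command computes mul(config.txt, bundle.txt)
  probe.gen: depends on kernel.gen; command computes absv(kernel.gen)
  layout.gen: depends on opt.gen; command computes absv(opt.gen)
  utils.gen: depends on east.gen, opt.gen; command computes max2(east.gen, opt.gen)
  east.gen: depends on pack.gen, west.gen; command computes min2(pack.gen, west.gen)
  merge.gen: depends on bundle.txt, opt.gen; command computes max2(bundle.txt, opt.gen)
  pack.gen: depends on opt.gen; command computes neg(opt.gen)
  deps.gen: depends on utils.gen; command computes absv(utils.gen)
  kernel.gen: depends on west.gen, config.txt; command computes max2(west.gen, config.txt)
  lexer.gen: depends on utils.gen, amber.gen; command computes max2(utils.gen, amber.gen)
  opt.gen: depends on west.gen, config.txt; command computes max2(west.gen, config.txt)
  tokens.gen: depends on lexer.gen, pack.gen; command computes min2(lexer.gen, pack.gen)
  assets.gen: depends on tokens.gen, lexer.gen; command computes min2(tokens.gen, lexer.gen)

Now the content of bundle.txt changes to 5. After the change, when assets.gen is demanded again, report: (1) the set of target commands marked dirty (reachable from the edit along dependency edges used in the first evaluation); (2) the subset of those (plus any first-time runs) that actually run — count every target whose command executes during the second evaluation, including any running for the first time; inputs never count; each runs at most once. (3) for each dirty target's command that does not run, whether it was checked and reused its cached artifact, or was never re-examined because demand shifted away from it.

Initial pass — values computed on the first demand:
  west.gen = mul(8, -4) = -32
  opt.gen = max2(-32, 8) = 8
  pack.gen = neg(8) = -8
  east.gen = min2(-8, -32) = -32
  utils.gen = max2(-32, 8) = 8
  amber.gen = max2(8, 8) = 8
  lexer.gen = max2(8, 8) = 8
  tokens.gen = min2(8, -8) = -8
  assets.gen = min2(-8, 8) = -8

Second demand — change propagation:
  west.gen: re-runs because bundle.txt -4->5; new result 40.
  opt.gen: re-runs because west.gen -32->40; new result 40.
  pack.gen: re-runs because opt.gen 8->40; new result -40.
  east.gen: re-runs because pack.gen -8->-40; west.gen -32->40; new result -40.
  utils.gen: re-runs because east.gen -32->-40; opt.gen 8->40; new result 40.
  amber.gen: re-runs because utils.gen 8->40; opt.gen 8->40; new result 40.
  lexer.gen: re-runs because utils.gen 8->40; amber.gen 8->40; new result 40.
  tokens.gen: re-runs because lexer.gen 8->40; pack.gen -8->-40; new result -40.
  assets.gen: re-runs because tokens.gen -8->-40; lexer.gen 8->40; new result -40.

Dirty set: amber.gen, assets.gen, east.gen, lexer.gen, opt.gen, pack.gen, tokens.gen, utils.gen, west.gen.
Run set: amber.gen, assets.gen, east.gen, lexer.gen, opt.gen, pack.gen, tokens.gen, utils.gen, west.gen (9 run).
All dirty target commands ended up running.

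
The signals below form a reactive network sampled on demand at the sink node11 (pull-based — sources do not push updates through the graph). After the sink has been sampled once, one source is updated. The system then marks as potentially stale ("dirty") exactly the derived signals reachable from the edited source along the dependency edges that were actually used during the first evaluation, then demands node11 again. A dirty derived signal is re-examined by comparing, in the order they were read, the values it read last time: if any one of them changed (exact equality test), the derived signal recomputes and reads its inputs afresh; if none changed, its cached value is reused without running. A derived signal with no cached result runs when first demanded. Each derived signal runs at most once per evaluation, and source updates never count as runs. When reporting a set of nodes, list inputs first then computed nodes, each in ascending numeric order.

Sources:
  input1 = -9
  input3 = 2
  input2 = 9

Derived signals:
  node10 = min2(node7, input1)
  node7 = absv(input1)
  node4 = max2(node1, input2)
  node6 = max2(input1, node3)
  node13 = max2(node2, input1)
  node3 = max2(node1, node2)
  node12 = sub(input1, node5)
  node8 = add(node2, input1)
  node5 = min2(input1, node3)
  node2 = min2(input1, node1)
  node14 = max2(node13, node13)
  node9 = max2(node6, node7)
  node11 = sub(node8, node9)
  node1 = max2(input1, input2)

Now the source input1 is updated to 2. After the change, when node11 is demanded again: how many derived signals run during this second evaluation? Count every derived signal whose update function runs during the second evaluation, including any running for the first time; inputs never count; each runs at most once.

Initial pass — values computed on the first demand:
  node1 = max2(-9, 9) = 9
  node2 = min2(-9, 9) = -9
  node3 = max2(9, -9) = 9
  node6 = max2(-9, 9) = 9
  node7 = absv(-9) = 9
  node8 = add(-9, -9) = -18
  node9 = max2(9, 9) = 9
  node11 = sub(-18, 9) = -27

Second demand — change propagation:
  node1: re-runs because input1 -9->2; new result 9 (unchanged).
  node2: re-runs because input1 -9->2; new result 2.
  node3: re-runs because node2 -9->2; new result 9 (unchanged).
  node6: re-runs because input1 -9->2; new result 9 (unchanged).
  node7: re-runs because input1 -9->2; new result 2.
  node8: re-runs because node2 -9->2; input1 -9->2; new result 4.
  node9: re-runs because node7 9->2; new result 9 (unchanged).
  node11: re-runs because node8 -18->4; new result -5.

Run set: node1, node2, node3, node6, node7, node8, node9, node11 (8 run).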